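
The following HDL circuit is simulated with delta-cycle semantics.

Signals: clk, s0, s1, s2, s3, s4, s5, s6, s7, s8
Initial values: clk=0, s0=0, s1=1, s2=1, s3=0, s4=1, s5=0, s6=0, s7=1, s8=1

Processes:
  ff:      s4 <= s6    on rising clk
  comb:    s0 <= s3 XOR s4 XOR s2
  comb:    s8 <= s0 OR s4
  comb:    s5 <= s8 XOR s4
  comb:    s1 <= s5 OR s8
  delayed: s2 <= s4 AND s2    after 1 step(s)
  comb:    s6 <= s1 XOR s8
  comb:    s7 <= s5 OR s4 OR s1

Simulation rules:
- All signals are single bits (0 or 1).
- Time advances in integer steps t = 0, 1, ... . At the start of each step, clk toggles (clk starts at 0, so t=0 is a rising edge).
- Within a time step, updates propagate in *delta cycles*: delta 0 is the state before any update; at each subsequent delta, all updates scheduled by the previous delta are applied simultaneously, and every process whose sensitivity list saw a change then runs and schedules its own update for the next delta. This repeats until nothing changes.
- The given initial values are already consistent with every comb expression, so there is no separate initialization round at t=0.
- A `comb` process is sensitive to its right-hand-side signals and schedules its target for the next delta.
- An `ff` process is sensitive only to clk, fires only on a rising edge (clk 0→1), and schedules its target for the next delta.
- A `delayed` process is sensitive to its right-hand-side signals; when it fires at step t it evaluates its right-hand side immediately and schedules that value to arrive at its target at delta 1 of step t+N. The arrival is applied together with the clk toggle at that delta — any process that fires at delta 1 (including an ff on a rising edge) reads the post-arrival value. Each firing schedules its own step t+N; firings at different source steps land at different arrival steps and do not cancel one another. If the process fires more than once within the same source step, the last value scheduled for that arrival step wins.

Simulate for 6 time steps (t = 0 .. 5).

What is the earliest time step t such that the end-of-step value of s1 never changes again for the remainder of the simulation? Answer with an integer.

t0.Δ0 s2=1 clk=0 s3=0 s7=1 s8=1 s1=1 s4=1 s5=0 s6=0 s0=0
t0.Δ1 s2=1 clk=1 s3=0 s7=1 s8=1 s1=1 s4=1 s5=0 s6=0 s0=0
t0.Δ2 s2=1 clk=1 s3=0 s7=1 s8=1 s1=1 s4=0 s5=0 s6=0 s0=0
t0.Δ3 s2=1 clk=1 s3=0 s7=1 s8=0 s1=1 s4=0 s5=1 s6=0 s0=1
t0.Δ4 s2=1 clk=1 s3=0 s7=1 s8=1 s1=1 s4=0 s5=0 s6=1 s0=1
t0.Δ5 s2=1 clk=1 s3=0 s7=1 s8=1 s1=1 s4=0 s5=1 s6=0 s0=1
t1.Δ0 s2=1 clk=1 s3=0 s7=1 s8=1 s1=1 s4=0 s5=1 s6=0 s0=1
t1.Δ1 s2=0 clk=0 s3=0 s7=1 s8=1 s1=1 s4=0 s5=1 s6=0 s0=1
t1.Δ2 s2=0 clk=0 s3=0 s7=1 s8=1 s1=1 s4=0 s5=1 s6=0 s0=0
t1.Δ3 s2=0 clk=0 s3=0 s7=1 s8=0 s1=1 s4=0 s5=1 s6=0 s0=0
t1.Δ4 s2=0 clk=0 s3=0 s7=1 s8=0 s1=1 s4=0 s5=0 s6=1 s0=0
t1.Δ5 s2=0 clk=0 s3=0 s7=1 s8=0 s1=0 s4=0 s5=0 s6=1 s0=0
t1.Δ6 s2=0 clk=0 s3=0 s7=0 s8=0 s1=0 s4=0 s5=0 s6=0 s0=0
t2.Δ0 s2=0 clk=0 s3=0 s7=0 s8=0 s1=0 s4=0 s5=0 s6=0 s0=0
t2.Δ1 s2=0 clk=1 s3=0 s7=0 s8=0 s1=0 s4=0 s5=0 s6=0 s0=0
t3.Δ0 s2=0 clk=1 s3=0 s7=0 s8=0 s1=0 s4=0 s5=0 s6=0 s0=0
t3.Δ1 s2=0 clk=0 s3=0 s7=0 s8=0 s1=0 s4=0 s5=0 s6=0 s0=0
t4.Δ0 s2=0 clk=0 s3=0 s7=0 s8=0 s1=0 s4=0 s5=0 s6=0 s0=0
t4.Δ1 s2=0 clk=1 s3=0 s7=0 s8=0 s1=0 s4=0 s5=0 s6=0 s0=0
t5.Δ0 s2=0 clk=1 s3=0 s7=0 s8=0 s1=0 s4=0 s5=0 s6=0 s0=0
t5.Δ1 s2=0 clk=0 s3=0 s7=0 s8=0 s1=0 s4=0 s5=0 s6=0 s0=0

1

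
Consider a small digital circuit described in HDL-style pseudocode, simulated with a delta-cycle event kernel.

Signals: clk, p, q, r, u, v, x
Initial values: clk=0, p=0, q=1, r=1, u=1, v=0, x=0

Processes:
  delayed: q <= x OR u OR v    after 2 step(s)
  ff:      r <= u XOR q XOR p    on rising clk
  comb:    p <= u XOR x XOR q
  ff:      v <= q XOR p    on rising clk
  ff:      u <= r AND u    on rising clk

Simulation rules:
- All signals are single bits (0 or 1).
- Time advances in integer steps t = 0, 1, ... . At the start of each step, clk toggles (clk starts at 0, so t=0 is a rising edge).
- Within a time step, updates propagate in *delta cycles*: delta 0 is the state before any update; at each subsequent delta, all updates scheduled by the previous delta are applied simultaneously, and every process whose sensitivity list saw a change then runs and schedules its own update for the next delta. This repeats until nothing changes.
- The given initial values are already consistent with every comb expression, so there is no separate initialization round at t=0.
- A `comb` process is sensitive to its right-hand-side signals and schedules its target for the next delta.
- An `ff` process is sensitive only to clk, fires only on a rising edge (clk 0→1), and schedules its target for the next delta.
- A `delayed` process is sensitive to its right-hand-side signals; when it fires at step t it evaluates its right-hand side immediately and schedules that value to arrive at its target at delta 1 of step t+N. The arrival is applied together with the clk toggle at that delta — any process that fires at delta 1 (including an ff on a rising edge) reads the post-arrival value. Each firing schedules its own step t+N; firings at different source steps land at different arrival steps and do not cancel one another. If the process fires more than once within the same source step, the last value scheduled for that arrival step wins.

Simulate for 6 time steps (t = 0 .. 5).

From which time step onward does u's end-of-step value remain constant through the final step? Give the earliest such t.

[bits: clk,p,r,u,x,v,q]
t=0: Δ0=0011001 Δ1=1011001 Δ2=1001011 | 2Δ
t=1: Δ0=1001011 Δ1=0001011 | 1Δ
t=2: Δ0=0001011 Δ1=1001011 Δ2=1000011 Δ3=1100011 | 3Δ
t=3: Δ0=1100011 Δ1=0100011 | 1Δ
t=4: Δ0=0100011 Δ1=1100011 Δ2=1100001 | 2Δ
t=5: Δ0=1100001 Δ1=0100001 | 1Δ

2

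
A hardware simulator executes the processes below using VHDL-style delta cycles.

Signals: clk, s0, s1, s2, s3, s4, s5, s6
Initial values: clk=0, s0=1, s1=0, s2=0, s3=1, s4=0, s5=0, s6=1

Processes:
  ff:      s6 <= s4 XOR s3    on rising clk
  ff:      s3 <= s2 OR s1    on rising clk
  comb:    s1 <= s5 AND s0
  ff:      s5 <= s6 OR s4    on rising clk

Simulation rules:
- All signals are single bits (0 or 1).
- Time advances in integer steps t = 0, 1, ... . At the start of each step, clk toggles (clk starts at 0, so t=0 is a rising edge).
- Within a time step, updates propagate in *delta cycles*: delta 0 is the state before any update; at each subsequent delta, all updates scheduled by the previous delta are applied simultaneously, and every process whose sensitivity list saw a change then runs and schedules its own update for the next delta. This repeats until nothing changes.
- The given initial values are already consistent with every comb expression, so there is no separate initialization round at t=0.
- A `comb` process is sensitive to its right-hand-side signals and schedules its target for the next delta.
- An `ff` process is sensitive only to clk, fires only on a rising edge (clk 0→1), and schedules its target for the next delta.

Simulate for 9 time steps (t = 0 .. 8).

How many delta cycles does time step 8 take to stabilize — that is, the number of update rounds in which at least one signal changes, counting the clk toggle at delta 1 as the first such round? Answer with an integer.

t0.Δ0 s4=0 s5=0 s3=1 clk=0 s1=0 s6=1 s2=0 s0=1
t0.Δ1 s4=0 s5=0 s3=1 clk=1 s1=0 s6=1 s2=0 s0=1
t0.Δ2 s4=0 s5=1 s3=0 clk=1 s1=0 s6=1 s2=0 s0=1
t0.Δ3 s4=0 s5=1 s3=0 clk=1 s1=1 s6=1 s2=0 s0=1
t1.Δ0 s4=0 s5=1 s3=0 clk=1 s1=1 s6=1 s2=0 s0=1
t1.Δ1 s4=0 s5=1 s3=0 clk=0 s1=1 s6=1 s2=0 s0=1
t2.Δ0 s4=0 s5=1 s3=0 clk=0 s1=1 s6=1 s2=0 s0=1
t2.Δ1 s4=0 s5=1 s3=0 clk=1 s1=1 s6=1 s2=0 s0=1
t2.Δ2 s4=0 s5=1 s3=1 clk=1 s1=1 s6=0 s2=0 s0=1
t3.Δ0 s4=0 s5=1 s3=1 clk=1 s1=1 s6=0 s2=0 s0=1
t3.Δ1 s4=0 s5=1 s3=1 clk=0 s1=1 s6=0 s2=0 s0=1
t4.Δ0 s4=0 s5=1 s3=1 clk=0 s1=1 s6=0 s2=0 s0=1
t4.Δ1 s4=0 s5=1 s3=1 clk=1 s1=1 s6=0 s2=0 s0=1
t4.Δ2 s4=0 s5=0 s3=1 clk=1 s1=1 s6=1 s2=0 s0=1
t4.Δ3 s4=0 s5=0 s3=1 clk=1 s1=0 s6=1 s2=0 s0=1
t5.Δ0 s4=0 s5=0 s3=1 clk=1 s1=0 s6=1 s2=0 s0=1
t5.Δ1 s4=0 s5=0 s3=1 clk=0 s1=0 s6=1 s2=0 s0=1
t6.Δ0 s4=0 s5=0 s3=1 clk=0 s1=0 s6=1 s2=0 s0=1
t6.Δ1 s4=0 s5=0 s3=1 clk=1 s1=0 s6=1 s2=0 s0=1
t6.Δ2 s4=0 s5=1 s3=0 clk=1 s1=0 s6=1 s2=0 s0=1
t6.Δ3 s4=0 s5=1 s3=0 clk=1 s1=1 s6=1 s2=0 s0=1
t7.Δ0 s4=0 s5=1 s3=0 clk=1 s1=1 s6=1 s2=0 s0=1
t7.Δ1 s4=0 s5=1 s3=0 clk=0 s1=1 s6=1 s2=0 s0=1
t8.Δ0 s4=0 s5=1 s3=0 clk=0 s1=1 s6=1 s2=0 s0=1
t8.Δ1 s4=0 s5=1 s3=0 clk=1 s1=1 s6=1 s2=0 s0=1
t8.Δ2 s4=0 s5=1 s3=1 clk=1 s1=1 s6=0 s2=0 s0=1

2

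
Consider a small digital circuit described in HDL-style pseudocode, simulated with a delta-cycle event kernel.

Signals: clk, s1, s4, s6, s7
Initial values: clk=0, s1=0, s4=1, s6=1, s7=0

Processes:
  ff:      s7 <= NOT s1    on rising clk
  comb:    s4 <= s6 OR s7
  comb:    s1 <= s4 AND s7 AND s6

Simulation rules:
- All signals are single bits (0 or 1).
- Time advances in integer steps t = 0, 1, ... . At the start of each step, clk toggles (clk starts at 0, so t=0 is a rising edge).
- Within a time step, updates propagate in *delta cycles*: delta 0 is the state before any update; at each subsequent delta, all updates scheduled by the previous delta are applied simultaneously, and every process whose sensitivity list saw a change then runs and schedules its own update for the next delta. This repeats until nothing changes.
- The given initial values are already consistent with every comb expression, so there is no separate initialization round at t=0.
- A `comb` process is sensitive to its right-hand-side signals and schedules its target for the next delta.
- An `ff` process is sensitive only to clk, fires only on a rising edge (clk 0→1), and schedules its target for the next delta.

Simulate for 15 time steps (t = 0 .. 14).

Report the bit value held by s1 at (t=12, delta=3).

t0.Δ0 clk=0 s4=1 s7=0 s1=0 s6=1
t0.Δ1 clk=1 s4=1 s7=0 s1=0 s6=1
t0.Δ2 clk=1 s4=1 s7=1 s1=0 s6=1
t0.Δ3 clk=1 s4=1 s7=1 s1=1 s6=1
t1.Δ0 clk=1 s4=1 s7=1 s1=1 s6=1
t1.Δ1 clk=0 s4=1 s7=1 s1=1 s6=1
t2.Δ0 clk=0 s4=1 s7=1 s1=1 s6=1
t2.Δ1 clk=1 s4=1 s7=1 s1=1 s6=1
t2.Δ2 clk=1 s4=1 s7=0 s1=1 s6=1
t2.Δ3 clk=1 s4=1 s7=0 s1=0 s6=1
t3.Δ0 clk=1 s4=1 s7=0 s1=0 s6=1
t3.Δ1 clk=0 s4=1 s7=0 s1=0 s6=1
t4.Δ0 clk=0 s4=1 s7=0 s1=0 s6=1
t4.Δ1 clk=1 s4=1 s7=0 s1=0 s6=1
t4.Δ2 clk=1 s4=1 s7=1 s1=0 s6=1
t4.Δ3 clk=1 s4=1 s7=1 s1=1 s6=1
t5.Δ0 clk=1 s4=1 s7=1 s1=1 s6=1
t5.Δ1 clk=0 s4=1 s7=1 s1=1 s6=1
t6.Δ0 clk=0 s4=1 s7=1 s1=1 s6=1
t6.Δ1 clk=1 s4=1 s7=1 s1=1 s6=1
t6.Δ2 clk=1 s4=1 s7=0 s1=1 s6=1
t6.Δ3 clk=1 s4=1 s7=0 s1=0 s6=1
t7.Δ0 clk=1 s4=1 s7=0 s1=0 s6=1
t7.Δ1 clk=0 s4=1 s7=0 s1=0 s6=1
t8.Δ0 clk=0 s4=1 s7=0 s1=0 s6=1
t8.Δ1 clk=1 s4=1 s7=0 s1=0 s6=1
t8.Δ2 clk=1 s4=1 s7=1 s1=0 s6=1
t8.Δ3 clk=1 s4=1 s7=1 s1=1 s6=1
t9.Δ0 clk=1 s4=1 s7=1 s1=1 s6=1
t9.Δ1 clk=0 s4=1 s7=1 s1=1 s6=1
t10.Δ0 clk=0 s4=1 s7=1 s1=1 s6=1
t10.Δ1 clk=1 s4=1 s7=1 s1=1 s6=1
t10.Δ2 clk=1 s4=1 s7=0 s1=1 s6=1
t10.Δ3 clk=1 s4=1 s7=0 s1=0 s6=1
t11.Δ0 clk=1 s4=1 s7=0 s1=0 s6=1
t11.Δ1 clk=0 s4=1 s7=0 s1=0 s6=1
t12.Δ0 clk=0 s4=1 s7=0 s1=0 s6=1
t12.Δ1 clk=1 s4=1 s7=0 s1=0 s6=1
t12.Δ2 clk=1 s4=1 s7=1 s1=0 s6=1
t12.Δ3 clk=1 s4=1 s7=1 s1=1 s6=1
t13.Δ0 clk=1 s4=1 s7=1 s1=1 s6=1
t13.Δ1 clk=0 s4=1 s7=1 s1=1 s6=1
t14.Δ0 clk=0 s4=1 s7=1 s1=1 s6=1
t14.Δ1 clk=1 s4=1 s7=1 s1=1 s6=1
t14.Δ2 clk=1 s4=1 s7=0 s1=1 s6=1
t14.Δ3 clk=1 s4=1 s7=0 s1=0 s6=1

1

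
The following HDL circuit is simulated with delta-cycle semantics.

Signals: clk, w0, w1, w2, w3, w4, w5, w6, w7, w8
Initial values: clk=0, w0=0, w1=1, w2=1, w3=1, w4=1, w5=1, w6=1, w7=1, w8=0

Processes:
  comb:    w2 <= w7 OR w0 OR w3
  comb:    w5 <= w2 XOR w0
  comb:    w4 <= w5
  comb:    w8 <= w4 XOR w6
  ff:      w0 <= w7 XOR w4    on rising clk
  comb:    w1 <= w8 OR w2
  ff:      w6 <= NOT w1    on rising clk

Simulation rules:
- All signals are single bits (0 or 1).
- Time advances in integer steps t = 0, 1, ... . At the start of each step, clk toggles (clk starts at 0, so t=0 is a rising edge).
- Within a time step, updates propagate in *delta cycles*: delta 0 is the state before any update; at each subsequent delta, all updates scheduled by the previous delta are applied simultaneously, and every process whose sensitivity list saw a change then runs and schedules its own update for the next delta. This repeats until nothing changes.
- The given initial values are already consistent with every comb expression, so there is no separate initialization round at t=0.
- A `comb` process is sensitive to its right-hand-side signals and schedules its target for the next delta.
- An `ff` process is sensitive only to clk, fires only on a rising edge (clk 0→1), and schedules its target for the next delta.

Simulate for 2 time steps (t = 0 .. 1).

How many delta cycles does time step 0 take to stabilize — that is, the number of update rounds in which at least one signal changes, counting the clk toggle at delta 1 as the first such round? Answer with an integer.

t=0 Δ0: w1=1 w5=1 clk=0 w2=1 w4=1 w0=0 w8=0 w7=1 w3=1 w6=1
  Δ1: clk:0→1
  Δ2: w6:1→0
  Δ3: w8:0→1
  (3Δ to stable)
t=1 Δ0: w1=1 w5=1 clk=1 w2=1 w4=1 w0=0 w8=1 w7=1 w3=1 w6=0
  Δ1: clk:1→0
  (1Δ to stable)

3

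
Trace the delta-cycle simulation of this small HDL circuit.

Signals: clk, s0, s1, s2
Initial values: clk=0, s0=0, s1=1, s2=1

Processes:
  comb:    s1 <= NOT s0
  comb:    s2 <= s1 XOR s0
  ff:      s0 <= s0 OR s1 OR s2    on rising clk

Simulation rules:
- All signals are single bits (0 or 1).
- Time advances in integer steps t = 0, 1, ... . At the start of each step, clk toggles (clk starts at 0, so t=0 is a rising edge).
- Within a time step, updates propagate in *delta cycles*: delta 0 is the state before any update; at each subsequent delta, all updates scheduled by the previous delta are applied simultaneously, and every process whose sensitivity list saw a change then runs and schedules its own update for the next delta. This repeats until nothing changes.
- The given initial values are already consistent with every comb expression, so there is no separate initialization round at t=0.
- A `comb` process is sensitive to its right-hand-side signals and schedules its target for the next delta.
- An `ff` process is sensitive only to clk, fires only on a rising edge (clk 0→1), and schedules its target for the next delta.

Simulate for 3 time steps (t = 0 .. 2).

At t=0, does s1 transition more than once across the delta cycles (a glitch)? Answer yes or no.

no

[bits: s1,s0,clk,s2]
t=0: Δ0=1001 Δ1=1011 Δ2=1111 Δ3=0110 Δ4=0111 | 4Δ
t=1: Δ0=0111 Δ1=0101 | 1Δ
t=2: Δ0=0101 Δ1=0111 | 1Δ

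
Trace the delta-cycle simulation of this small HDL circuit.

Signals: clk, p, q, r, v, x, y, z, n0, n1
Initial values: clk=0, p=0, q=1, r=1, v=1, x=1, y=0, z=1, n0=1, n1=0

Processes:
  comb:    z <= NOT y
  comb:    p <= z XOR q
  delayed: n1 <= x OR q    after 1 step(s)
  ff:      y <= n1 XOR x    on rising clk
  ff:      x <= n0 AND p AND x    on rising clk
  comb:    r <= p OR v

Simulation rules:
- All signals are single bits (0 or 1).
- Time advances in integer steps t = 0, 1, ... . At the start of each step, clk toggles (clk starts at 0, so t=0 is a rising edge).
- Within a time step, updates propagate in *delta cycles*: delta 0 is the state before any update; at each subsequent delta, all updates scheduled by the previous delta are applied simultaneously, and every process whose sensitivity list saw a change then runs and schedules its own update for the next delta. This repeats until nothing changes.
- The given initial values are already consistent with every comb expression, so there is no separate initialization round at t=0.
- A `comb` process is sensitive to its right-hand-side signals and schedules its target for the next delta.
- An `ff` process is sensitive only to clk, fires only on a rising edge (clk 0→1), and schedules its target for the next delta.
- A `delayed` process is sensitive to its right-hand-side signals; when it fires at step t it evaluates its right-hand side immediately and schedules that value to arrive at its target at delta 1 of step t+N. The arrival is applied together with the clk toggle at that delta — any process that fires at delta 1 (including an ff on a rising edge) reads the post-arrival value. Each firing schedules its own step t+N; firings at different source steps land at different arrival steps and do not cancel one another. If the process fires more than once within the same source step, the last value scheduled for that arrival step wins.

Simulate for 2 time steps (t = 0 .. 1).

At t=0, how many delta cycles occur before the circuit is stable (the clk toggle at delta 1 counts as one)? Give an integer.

t0.Δ0 n1=0 q=1 y=0 r=1 x=1 v=1 clk=0 z=1 n0=1 p=0
t0.Δ1 n1=0 q=1 y=0 r=1 x=1 v=1 clk=1 z=1 n0=1 p=0
t0.Δ2 n1=0 q=1 y=1 r=1 x=0 v=1 clk=1 z=1 n0=1 p=0
t0.Δ3 n1=0 q=1 y=1 r=1 x=0 v=1 clk=1 z=0 n0=1 p=0
t0.Δ4 n1=0 q=1 y=1 r=1 x=0 v=1 clk=1 z=0 n0=1 p=1
t1.Δ0 n1=0 q=1 y=1 r=1 x=0 v=1 clk=1 z=0 n0=1 p=1
t1.Δ1 n1=1 q=1 y=1 r=1 x=0 v=1 clk=0 z=0 n0=1 p=1

4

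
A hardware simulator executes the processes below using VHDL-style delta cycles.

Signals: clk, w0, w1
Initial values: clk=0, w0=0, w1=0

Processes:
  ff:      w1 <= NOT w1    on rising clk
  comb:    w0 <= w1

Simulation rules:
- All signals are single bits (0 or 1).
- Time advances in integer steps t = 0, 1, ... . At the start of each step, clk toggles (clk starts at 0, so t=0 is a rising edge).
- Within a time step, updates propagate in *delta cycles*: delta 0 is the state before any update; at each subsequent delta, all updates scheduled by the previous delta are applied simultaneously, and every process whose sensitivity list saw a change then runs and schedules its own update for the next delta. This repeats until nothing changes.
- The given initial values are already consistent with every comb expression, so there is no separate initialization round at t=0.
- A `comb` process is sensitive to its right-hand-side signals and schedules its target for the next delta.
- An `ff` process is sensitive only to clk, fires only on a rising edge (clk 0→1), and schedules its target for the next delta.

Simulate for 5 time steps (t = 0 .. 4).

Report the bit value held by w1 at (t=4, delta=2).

[bits: w0,clk,w1]
t=0: Δ0=000 Δ1=010 Δ2=011 Δ3=111 | 3Δ
t=1: Δ0=111 Δ1=101 | 1Δ
t=2: Δ0=101 Δ1=111 Δ2=110 Δ3=010 | 3Δ
t=3: Δ0=010 Δ1=000 | 1Δ
t=4: Δ0=000 Δ1=010 Δ2=011 Δ3=111 | 3Δ

1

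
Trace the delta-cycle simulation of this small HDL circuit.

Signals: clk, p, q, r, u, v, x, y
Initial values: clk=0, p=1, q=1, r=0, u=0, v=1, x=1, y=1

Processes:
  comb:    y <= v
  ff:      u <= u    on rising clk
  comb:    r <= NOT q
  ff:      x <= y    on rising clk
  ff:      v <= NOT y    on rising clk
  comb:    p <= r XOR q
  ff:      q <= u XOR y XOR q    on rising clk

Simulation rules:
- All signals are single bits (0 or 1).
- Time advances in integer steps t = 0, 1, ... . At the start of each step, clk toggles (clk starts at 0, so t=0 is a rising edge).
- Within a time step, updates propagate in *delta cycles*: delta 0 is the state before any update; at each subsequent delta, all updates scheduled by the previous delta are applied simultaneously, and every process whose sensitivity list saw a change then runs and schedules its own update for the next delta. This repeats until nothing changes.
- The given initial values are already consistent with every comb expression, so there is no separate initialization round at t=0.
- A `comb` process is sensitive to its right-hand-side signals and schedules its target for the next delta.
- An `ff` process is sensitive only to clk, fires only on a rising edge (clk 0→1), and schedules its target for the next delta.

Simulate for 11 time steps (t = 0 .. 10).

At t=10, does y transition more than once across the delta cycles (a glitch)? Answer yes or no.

no

[bits: r,x,v,y,p,clk,u,q]
t=0: Δ0=01111001 Δ1=01111101 Δ2=01011100 Δ3=11000100 Δ4=11001100 | 4Δ
t=1: Δ0=11001100 Δ1=11001000 | 1Δ
t=2: Δ0=11001000 Δ1=11001100 Δ2=10101100 Δ3=10111100 | 3Δ
t=3: Δ0=10111100 Δ1=10111000 | 1Δ
t=4: Δ0=10111000 Δ1=10111100 Δ2=11011101 Δ3=01000101 Δ4=01001101 | 4Δ
t=5: Δ0=01001101 Δ1=01001001 | 1Δ
t=6: Δ0=01001001 Δ1=01001101 Δ2=00101101 Δ3=00111101 | 3Δ
t=7: Δ0=00111101 Δ1=00111001 | 1Δ
t=8: Δ0=00111001 Δ1=00111101 Δ2=01011100 Δ3=11000100 Δ4=11001100 | 4Δ
t=9: Δ0=11001100 Δ1=11001000 | 1Δ
t=10: Δ0=11001000 Δ1=11001100 Δ2=10101100 Δ3=10111100 | 3Δ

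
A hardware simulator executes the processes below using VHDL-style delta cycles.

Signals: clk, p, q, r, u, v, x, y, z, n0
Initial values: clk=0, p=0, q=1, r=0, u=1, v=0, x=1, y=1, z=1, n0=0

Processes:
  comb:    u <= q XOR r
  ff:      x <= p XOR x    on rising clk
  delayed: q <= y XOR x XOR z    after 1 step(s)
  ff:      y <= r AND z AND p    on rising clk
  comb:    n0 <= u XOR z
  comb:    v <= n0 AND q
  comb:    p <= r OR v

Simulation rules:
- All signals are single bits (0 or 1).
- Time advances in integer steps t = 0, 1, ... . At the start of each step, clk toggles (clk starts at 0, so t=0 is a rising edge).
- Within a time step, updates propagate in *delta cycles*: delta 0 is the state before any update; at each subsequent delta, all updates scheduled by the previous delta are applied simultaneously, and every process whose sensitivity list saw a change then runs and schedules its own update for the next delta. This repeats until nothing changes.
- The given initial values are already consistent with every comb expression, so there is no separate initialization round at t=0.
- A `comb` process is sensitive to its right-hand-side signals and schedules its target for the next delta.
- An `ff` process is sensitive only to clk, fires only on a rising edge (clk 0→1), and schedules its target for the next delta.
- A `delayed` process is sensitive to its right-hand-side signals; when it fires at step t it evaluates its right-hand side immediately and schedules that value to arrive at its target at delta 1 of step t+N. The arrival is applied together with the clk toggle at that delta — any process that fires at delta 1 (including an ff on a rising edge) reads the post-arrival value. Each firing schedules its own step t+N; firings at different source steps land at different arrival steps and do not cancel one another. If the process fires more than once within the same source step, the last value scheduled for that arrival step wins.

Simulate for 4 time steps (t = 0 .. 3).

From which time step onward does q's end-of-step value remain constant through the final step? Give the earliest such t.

1

t=0 Δ0: z=1 u=1 clk=0 q=1 x=1 p=0 r=0 v=0 y=1 n0=0
  Δ1: clk:0→1
  Δ2: y:1→0
  (2Δ to stable)
t=1 Δ0: z=1 u=1 clk=1 q=1 x=1 p=0 r=0 v=0 y=0 n0=0
  Δ1: clk:1→0, q:1→0
  Δ2: u:1→0
  Δ3: n0:0→1
  (3Δ to stable)
t=2 Δ0: z=1 u=0 clk=0 q=0 x=1 p=0 r=0 v=0 y=0 n0=1
  Δ1: clk:0→1
  (1Δ to stable)
t=3 Δ0: z=1 u=0 clk=1 q=0 x=1 p=0 r=0 v=0 y=0 n0=1
  Δ1: clk:1→0
  (1Δ to stable)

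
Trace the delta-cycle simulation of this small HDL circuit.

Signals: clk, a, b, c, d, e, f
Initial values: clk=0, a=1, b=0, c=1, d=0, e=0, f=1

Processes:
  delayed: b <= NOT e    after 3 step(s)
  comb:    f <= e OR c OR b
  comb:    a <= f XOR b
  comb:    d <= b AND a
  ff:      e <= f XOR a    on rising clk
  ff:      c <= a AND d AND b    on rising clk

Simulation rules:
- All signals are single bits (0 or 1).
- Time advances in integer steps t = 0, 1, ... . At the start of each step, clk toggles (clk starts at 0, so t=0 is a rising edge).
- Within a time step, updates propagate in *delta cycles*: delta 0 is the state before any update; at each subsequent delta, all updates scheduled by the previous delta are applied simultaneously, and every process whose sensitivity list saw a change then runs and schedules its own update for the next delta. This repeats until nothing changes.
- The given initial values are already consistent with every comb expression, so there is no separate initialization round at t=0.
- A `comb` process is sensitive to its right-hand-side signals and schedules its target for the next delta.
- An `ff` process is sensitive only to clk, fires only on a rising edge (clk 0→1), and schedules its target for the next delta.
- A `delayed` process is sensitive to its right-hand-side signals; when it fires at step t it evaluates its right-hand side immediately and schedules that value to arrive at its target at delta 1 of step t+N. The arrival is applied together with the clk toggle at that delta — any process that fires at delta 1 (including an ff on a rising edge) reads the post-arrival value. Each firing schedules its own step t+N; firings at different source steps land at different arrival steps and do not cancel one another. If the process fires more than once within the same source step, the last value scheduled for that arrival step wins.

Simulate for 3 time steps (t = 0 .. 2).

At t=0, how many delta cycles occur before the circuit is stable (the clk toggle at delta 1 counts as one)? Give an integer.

4

[bits: b,d,a,f,clk,e,c]
t=0: Δ0=0011001 Δ1=0011101 Δ2=0011100 Δ3=0010100 Δ4=0000100 | 4Δ
t=1: Δ0=0000100 Δ1=0000000 | 1Δ
t=2: Δ0=0000000 Δ1=0000100 | 1Δ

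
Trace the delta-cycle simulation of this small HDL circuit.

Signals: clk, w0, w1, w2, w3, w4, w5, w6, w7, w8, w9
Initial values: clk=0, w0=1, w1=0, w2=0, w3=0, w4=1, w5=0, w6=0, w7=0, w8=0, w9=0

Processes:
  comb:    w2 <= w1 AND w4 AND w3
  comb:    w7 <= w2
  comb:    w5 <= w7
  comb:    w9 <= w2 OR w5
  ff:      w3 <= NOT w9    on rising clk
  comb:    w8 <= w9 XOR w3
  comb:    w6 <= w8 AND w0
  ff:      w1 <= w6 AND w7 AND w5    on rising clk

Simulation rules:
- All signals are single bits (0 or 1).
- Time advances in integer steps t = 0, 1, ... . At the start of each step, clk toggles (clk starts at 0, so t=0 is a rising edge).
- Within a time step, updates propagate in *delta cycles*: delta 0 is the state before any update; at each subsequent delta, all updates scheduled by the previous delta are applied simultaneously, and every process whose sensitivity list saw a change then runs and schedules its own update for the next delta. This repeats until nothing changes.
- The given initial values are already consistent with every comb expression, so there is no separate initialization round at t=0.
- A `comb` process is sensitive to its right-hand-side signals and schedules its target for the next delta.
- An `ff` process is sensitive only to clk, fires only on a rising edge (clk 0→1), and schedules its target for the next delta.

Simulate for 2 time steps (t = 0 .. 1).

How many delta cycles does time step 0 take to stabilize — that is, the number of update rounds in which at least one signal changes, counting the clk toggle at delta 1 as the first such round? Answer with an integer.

[bits: clk,w5,w4,w8,w7,w2,w9,w1,w0,w6,w3]
t=0: Δ0=00100000100 Δ1=10100000100 Δ2=10100000101 Δ3=10110000101 Δ4=10110000111 | 4Δ
t=1: Δ0=10110000111 Δ1=00110000111 | 1Δ

4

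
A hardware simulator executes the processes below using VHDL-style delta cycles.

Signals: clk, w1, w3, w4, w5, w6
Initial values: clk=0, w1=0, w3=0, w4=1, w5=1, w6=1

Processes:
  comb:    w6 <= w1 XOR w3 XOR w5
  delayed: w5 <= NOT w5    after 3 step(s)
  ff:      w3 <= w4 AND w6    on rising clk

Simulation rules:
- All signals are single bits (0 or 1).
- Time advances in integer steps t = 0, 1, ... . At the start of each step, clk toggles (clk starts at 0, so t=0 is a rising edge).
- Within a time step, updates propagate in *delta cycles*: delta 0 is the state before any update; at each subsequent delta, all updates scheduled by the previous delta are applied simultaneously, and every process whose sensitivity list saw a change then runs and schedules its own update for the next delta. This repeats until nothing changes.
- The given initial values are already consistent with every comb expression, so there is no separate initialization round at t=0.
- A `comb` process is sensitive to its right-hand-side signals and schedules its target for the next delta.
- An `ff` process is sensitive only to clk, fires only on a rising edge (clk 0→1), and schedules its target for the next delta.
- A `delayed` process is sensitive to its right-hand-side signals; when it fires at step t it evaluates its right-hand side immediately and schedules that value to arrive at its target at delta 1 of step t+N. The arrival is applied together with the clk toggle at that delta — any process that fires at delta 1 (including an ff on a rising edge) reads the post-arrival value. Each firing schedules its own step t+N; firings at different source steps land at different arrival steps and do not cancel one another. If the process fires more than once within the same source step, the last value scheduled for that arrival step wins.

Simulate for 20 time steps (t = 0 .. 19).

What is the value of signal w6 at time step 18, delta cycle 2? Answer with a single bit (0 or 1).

0

t=0 Δ0: w1=0 w5=1 w4=1 clk=0 w3=0 w6=1
  Δ1: clk:0→1
  Δ2: w3:0→1
  Δ3: w6:1→0
  (3Δ to stable)
t=1 Δ0: w1=0 w5=1 w4=1 clk=1 w3=1 w6=0
  Δ1: clk:1→0
  (1Δ to stable)
t=2 Δ0: w1=0 w5=1 w4=1 clk=0 w3=1 w6=0
  Δ1: clk:0→1
  Δ2: w3:1→0
  Δ3: w6:0→1
  (3Δ to stable)
t=3 Δ0: w1=0 w5=1 w4=1 clk=1 w3=0 w6=1
  Δ1: clk:1→0
  (1Δ to stable)
t=4 Δ0: w1=0 w5=1 w4=1 clk=0 w3=0 w6=1
  Δ1: clk:0→1
  Δ2: w3:0→1
  Δ3: w6:1→0
  (3Δ to stable)
t=5 Δ0: w1=0 w5=1 w4=1 clk=1 w3=1 w6=0
  Δ1: clk:1→0
  (1Δ to stable)
t=6 Δ0: w1=0 w5=1 w4=1 clk=0 w3=1 w6=0
  Δ1: clk:0→1
  Δ2: w3:1→0
  Δ3: w6:0→1
  (3Δ to stable)
t=7 Δ0: w1=0 w5=1 w4=1 clk=1 w3=0 w6=1
  Δ1: clk:1→0
  (1Δ to stable)
t=8 Δ0: w1=0 w5=1 w4=1 clk=0 w3=0 w6=1
  Δ1: clk:0→1
  Δ2: w3:0→1
  Δ3: w6:1→0
  (3Δ to stable)
t=9 Δ0: w1=0 w5=1 w4=1 clk=1 w3=1 w6=0
  Δ1: clk:1→0
  (1Δ to stable)
t=10 Δ0: w1=0 w5=1 w4=1 clk=0 w3=1 w6=0
  Δ1: clk:0→1
  Δ2: w3:1→0
  Δ3: w6:0→1
  (3Δ to stable)
t=11 Δ0: w1=0 w5=1 w4=1 clk=1 w3=0 w6=1
  Δ1: clk:1→0
  (1Δ to stable)
t=12 Δ0: w1=0 w5=1 w4=1 clk=0 w3=0 w6=1
  Δ1: clk:0→1
  Δ2: w3:0→1
  Δ3: w6:1→0
  (3Δ to stable)
t=13 Δ0: w1=0 w5=1 w4=1 clk=1 w3=1 w6=0
  Δ1: clk:1→0
  (1Δ to stable)
t=14 Δ0: w1=0 w5=1 w4=1 clk=0 w3=1 w6=0
  Δ1: clk:0→1
  Δ2: w3:1→0
  Δ3: w6:0→1
  (3Δ to stable)
t=15 Δ0: w1=0 w5=1 w4=1 clk=1 w3=0 w6=1
  Δ1: clk:1→0
  (1Δ to stable)
t=16 Δ0: w1=0 w5=1 w4=1 clk=0 w3=0 w6=1
  Δ1: clk:0→1
  Δ2: w3:0→1
  Δ3: w6:1→0
  (3Δ to stable)
t=17 Δ0: w1=0 w5=1 w4=1 clk=1 w3=1 w6=0
  Δ1: clk:1→0
  (1Δ to stable)
t=18 Δ0: w1=0 w5=1 w4=1 clk=0 w3=1 w6=0
  Δ1: clk:0→1
  Δ2: w3:1→0
  Δ3: w6:0→1
  (3Δ to stable)
t=19 Δ0: w1=0 w5=1 w4=1 clk=1 w3=0 w6=1
  Δ1: clk:1→0
  (1Δ to stable)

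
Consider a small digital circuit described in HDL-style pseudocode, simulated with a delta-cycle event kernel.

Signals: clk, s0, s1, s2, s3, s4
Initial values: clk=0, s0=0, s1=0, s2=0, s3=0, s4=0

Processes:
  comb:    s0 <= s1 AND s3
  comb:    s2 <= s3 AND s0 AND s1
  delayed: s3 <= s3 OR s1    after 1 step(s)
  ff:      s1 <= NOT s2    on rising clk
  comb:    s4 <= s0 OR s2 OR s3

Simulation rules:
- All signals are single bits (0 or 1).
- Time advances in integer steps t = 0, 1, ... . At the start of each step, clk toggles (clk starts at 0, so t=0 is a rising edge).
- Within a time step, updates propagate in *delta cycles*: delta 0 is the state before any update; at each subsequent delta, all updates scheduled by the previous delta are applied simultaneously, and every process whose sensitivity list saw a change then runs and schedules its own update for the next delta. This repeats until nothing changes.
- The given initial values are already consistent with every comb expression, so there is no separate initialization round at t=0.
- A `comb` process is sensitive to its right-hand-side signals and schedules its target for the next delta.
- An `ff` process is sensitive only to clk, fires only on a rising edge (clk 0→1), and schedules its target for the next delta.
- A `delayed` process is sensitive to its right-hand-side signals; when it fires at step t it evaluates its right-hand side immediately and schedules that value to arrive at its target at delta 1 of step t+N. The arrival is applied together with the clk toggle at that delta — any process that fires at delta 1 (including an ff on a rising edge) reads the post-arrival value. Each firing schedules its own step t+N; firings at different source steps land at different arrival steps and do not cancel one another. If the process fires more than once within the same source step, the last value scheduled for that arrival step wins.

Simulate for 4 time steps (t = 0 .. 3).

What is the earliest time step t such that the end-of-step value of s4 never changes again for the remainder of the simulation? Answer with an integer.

1

t0.Δ0 s2=0 s0=0 clk=0 s3=0 s1=0 s4=0
t0.Δ1 s2=0 s0=0 clk=1 s3=0 s1=0 s4=0
t0.Δ2 s2=0 s0=0 clk=1 s3=0 s1=1 s4=0
t1.Δ0 s2=0 s0=0 clk=1 s3=0 s1=1 s4=0
t1.Δ1 s2=0 s0=0 clk=0 s3=1 s1=1 s4=0
t1.Δ2 s2=0 s0=1 clk=0 s3=1 s1=1 s4=1
t1.Δ3 s2=1 s0=1 clk=0 s3=1 s1=1 s4=1
t2.Δ0 s2=1 s0=1 clk=0 s3=1 s1=1 s4=1
t2.Δ1 s2=1 s0=1 clk=1 s3=1 s1=1 s4=1
t2.Δ2 s2=1 s0=1 clk=1 s3=1 s1=0 s4=1
t2.Δ3 s2=0 s0=0 clk=1 s3=1 s1=0 s4=1
t3.Δ0 s2=0 s0=0 clk=1 s3=1 s1=0 s4=1
t3.Δ1 s2=0 s0=0 clk=0 s3=1 s1=0 s4=1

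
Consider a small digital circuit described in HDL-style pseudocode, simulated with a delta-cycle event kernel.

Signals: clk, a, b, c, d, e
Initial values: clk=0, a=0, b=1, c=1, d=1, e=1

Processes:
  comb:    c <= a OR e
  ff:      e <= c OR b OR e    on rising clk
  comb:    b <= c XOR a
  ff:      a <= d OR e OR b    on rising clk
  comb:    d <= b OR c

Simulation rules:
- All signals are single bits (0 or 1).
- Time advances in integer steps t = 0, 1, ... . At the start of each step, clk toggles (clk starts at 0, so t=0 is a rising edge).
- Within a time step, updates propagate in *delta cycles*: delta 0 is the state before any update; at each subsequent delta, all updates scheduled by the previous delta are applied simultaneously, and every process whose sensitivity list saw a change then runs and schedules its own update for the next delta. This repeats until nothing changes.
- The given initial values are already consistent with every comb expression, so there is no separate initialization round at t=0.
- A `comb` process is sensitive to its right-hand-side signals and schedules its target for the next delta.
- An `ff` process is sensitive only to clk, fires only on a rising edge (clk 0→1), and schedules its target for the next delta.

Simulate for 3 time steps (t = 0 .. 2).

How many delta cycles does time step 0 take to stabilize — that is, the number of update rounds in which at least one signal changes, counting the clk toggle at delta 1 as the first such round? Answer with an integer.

t0.Δ0 a=0 d=1 clk=0 e=1 b=1 c=1
t0.Δ1 a=0 d=1 clk=1 e=1 b=1 c=1
t0.Δ2 a=1 d=1 clk=1 e=1 b=1 c=1
t0.Δ3 a=1 d=1 clk=1 e=1 b=0 c=1
t1.Δ0 a=1 d=1 clk=1 e=1 b=0 c=1
t1.Δ1 a=1 d=1 clk=0 e=1 b=0 c=1
t2.Δ0 a=1 d=1 clk=0 e=1 b=0 c=1
t2.Δ1 a=1 d=1 clk=1 e=1 b=0 c=1

3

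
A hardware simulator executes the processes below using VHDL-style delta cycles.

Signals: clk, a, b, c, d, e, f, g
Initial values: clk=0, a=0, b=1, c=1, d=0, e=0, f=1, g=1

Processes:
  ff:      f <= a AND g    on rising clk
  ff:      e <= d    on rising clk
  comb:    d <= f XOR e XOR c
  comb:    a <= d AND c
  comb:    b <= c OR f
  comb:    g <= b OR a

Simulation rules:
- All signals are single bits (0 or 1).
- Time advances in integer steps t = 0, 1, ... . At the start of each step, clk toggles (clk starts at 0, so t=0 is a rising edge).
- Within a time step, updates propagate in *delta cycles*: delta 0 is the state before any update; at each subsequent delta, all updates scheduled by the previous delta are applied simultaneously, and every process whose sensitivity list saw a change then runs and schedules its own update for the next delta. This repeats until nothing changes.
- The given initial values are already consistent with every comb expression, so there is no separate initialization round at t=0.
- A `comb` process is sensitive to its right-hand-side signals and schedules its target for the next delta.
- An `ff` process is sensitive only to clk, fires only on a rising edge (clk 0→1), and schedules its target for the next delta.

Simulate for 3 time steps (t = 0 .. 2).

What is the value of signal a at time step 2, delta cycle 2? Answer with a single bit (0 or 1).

[bits: c,d,a,b,e,f,g,clk]
t=0: Δ0=10010110 Δ1=10010111 Δ2=10010011 Δ3=11010011 Δ4=11110011 | 4Δ
t=1: Δ0=11110011 Δ1=11110010 | 1Δ
t=2: Δ0=11110010 Δ1=11110011 Δ2=11111111 | 2Δ

1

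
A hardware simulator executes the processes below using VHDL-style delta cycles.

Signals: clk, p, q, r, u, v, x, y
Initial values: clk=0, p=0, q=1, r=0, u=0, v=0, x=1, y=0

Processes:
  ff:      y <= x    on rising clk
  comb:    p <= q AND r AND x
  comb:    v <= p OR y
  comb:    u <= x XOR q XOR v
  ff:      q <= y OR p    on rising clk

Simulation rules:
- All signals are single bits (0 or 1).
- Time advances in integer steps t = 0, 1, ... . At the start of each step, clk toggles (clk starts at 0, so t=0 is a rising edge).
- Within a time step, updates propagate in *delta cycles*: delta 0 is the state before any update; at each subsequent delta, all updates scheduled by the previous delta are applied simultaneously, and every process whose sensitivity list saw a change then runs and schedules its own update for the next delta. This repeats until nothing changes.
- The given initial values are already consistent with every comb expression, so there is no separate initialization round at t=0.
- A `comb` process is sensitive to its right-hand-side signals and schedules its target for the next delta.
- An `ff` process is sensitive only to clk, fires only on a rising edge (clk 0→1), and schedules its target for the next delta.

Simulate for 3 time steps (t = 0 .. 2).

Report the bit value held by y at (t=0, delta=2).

1

[bits: r,clk,v,y,u,x,q,p]
t=0: Δ0=00000110 Δ1=01000110 Δ2=01010100 Δ3=01111100 Δ4=01110100 | 4Δ
t=1: Δ0=01110100 Δ1=00110100 | 1Δ
t=2: Δ0=00110100 Δ1=01110100 Δ2=01110110 Δ3=01111110 | 3Δ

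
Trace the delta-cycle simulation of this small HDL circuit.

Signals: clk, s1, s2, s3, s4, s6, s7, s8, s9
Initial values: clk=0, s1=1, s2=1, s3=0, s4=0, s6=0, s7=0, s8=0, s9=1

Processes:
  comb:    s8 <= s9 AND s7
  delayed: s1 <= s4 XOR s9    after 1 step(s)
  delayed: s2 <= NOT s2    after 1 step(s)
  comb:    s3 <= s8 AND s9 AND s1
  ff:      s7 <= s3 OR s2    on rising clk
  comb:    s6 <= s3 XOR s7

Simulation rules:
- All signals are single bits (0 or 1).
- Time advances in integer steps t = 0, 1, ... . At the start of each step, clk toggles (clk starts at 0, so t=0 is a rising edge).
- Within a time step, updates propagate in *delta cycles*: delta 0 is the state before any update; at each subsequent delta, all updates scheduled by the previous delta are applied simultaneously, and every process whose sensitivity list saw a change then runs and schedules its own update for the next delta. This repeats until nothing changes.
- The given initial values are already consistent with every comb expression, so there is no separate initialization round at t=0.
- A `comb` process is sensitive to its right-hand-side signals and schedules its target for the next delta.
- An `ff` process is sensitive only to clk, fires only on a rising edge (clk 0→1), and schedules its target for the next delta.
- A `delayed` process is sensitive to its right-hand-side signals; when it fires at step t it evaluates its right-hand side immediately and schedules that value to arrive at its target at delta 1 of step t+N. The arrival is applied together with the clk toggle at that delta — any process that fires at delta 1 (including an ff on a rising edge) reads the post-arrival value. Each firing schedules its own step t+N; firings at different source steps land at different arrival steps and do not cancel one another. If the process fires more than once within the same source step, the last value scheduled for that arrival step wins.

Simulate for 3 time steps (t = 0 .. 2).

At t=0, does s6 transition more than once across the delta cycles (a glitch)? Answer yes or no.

t0.Δ0 s4=0 s6=0 s2=1 s3=0 clk=0 s8=0 s9=1 s7=0 s1=1
t0.Δ1 s4=0 s6=0 s2=1 s3=0 clk=1 s8=0 s9=1 s7=0 s1=1
t0.Δ2 s4=0 s6=0 s2=1 s3=0 clk=1 s8=0 s9=1 s7=1 s1=1
t0.Δ3 s4=0 s6=1 s2=1 s3=0 clk=1 s8=1 s9=1 s7=1 s1=1
t0.Δ4 s4=0 s6=1 s2=1 s3=1 clk=1 s8=1 s9=1 s7=1 s1=1
t0.Δ5 s4=0 s6=0 s2=1 s3=1 clk=1 s8=1 s9=1 s7=1 s1=1
t1.Δ0 s4=0 s6=0 s2=1 s3=1 clk=1 s8=1 s9=1 s7=1 s1=1
t1.Δ1 s4=0 s6=0 s2=1 s3=1 clk=0 s8=1 s9=1 s7=1 s1=1
t2.Δ0 s4=0 s6=0 s2=1 s3=1 clk=0 s8=1 s9=1 s7=1 s1=1
t2.Δ1 s4=0 s6=0 s2=1 s3=1 clk=1 s8=1 s9=1 s7=1 s1=1

yes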